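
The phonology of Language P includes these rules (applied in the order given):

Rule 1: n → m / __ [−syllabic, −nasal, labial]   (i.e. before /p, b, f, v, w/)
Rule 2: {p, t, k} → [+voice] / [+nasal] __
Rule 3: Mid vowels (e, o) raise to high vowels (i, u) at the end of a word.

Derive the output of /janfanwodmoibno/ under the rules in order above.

Rule 1 (nasal place assimilation): /n/ precedes the labial consonant /f/, so it assimilates in place to [m]. /n/ precedes the labial consonant /w/, so it assimilates in place to [m]. /janfanwodmoibno/ → jamfamwodmoibno.
Rule 2 (post-nasal voicing): no segment meets the environment; /jamfamwodmoibno/ is unchanged.
Rule 3 (final vowel raising): /o/ is a mid vowel in word-final position, so it raises to [u]. /jamfamwodmoibno/ → jamfamwodmoibnu.

jamfamwodmoibnu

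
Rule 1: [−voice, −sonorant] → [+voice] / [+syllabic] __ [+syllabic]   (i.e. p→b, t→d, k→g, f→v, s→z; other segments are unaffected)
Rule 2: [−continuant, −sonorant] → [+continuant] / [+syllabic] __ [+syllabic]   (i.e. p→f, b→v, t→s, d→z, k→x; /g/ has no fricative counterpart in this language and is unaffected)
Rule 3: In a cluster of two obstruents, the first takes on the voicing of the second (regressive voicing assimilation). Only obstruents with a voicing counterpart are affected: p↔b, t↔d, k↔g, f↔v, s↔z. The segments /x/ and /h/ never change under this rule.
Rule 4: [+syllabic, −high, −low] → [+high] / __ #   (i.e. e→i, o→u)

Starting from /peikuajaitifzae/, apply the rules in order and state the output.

peiguajaizivzai

Rule 1 (intervocalic voicing): /k/ is a voiceless obstruent between vowels /i/ and /u/, so it voices to [g]. /t/ is a voiceless obstruent between vowels /i/ and /i/, so it voices to [d]. /peikuajaitifzae/ → peiguajaidifzae.
Rule 2 (intervocalic spirantization): /d/ is a stop between vowels /i/ and /i/, so it spirantizes to the fricative [z]. /peiguajaidifzae/ → peiguajaizifzae.
Rule 3 (regressive voicing assimilation): /f/ precedes the voiced obstruent /z/, so it voices to [v] by assimilation. /peiguajaizifzae/ → peiguajaizivzae.
Rule 4 (final vowel raising): /e/ is a mid vowel in word-final position, so it raises to [i]. /peiguajaizivzae/ → peiguajaizivzai.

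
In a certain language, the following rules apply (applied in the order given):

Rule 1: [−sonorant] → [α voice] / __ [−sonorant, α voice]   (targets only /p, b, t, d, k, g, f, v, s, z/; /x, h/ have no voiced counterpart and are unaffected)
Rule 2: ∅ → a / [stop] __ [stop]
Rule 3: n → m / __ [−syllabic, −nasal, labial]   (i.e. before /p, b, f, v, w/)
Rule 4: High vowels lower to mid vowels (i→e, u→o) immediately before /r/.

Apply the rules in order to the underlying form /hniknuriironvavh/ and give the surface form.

hniknorieromvafh

Rule 1 (regressive voicing assimilation): /v/ precedes the voiceless obstruent /h/, so it devoices to [f] by assimilation. /hniknuriironvavh/ → hniknuriironvafh.
Rule 2 (stop-cluster a-epenthesis): no segment meets the environment; /hniknuriironvafh/ is unchanged.
Rule 3 (nasal place assimilation): /n/ precedes the labial consonant /v/, so it assimilates in place to [m]. /hniknuriironvafh/ → hniknuriiromvafh.
Rule 4 (pre-rhotic lowering): /u/ is a high vowel immediately before /r/, so it lowers to [o]. /i/ is a high vowel immediately before /r/, so it lowers to [e]. /hniknuriiromvafh/ → hniknorieromvafh.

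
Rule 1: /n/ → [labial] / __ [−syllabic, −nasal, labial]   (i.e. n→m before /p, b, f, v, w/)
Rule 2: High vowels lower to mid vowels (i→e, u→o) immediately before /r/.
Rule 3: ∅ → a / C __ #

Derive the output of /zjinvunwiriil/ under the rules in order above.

Rule 1 (nasal place assimilation): /n/ precedes the labial consonant /v/, so it assimilates in place to [m]. /n/ precedes the labial consonant /w/, so it assimilates in place to [m]. /zjinvunwiriil/ → zjimvumwiriil.
Rule 2 (pre-rhotic lowering): /i/ is a high vowel immediately before /r/, so it lowers to [e]. /zjimvumwiriil/ → zjimvumweriil.
Rule 3 (final a-epenthesis): the form ends in the consonant /l/, so [a] is inserted word-finally. /zjimvumweriil/ → zjimvumweriila.

zjimvumweriila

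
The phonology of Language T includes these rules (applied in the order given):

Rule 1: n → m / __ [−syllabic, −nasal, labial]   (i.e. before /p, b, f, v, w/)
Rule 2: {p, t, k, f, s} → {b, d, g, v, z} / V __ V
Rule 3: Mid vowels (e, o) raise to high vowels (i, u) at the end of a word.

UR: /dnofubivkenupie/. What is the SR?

Rule 1 (nasal place assimilation): no segment meets the environment; /dnofubivkenupie/ is unchanged.
Rule 2 (intervocalic voicing): /f/ is a voiceless obstruent between vowels /o/ and /u/, so it voices to [v]. /p/ is a voiceless obstruent between vowels /u/ and /i/, so it voices to [b]. /dnofubivkenupie/ → dnovubivkenubie.
Rule 3 (final vowel raising): /e/ is a mid vowel in word-final position, so it raises to [i]. /dnovubivkenubie/ → dnovubivkenubii.

dnovubivkenubii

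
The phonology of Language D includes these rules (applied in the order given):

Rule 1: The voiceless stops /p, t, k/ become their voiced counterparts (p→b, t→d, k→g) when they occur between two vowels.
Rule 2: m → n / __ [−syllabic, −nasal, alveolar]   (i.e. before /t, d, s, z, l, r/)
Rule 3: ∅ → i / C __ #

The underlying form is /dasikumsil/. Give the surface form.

dasigunsili

Rule 1 (intervocalic voicing): /k/ is a voiceless stop between vowels /i/ and /u/, so it voices to [g]. /dasikumsil/ → dasigumsil.
Rule 2 (nasal place assimilation): /m/ precedes the alveolar consonant /s/, so it assimilates in place to [n]. /dasigumsil/ → dasigunsil.
Rule 3 (final i-epenthesis): the form ends in the consonant /l/, so [i] is inserted word-finally. /dasigunsil/ → dasigunsili.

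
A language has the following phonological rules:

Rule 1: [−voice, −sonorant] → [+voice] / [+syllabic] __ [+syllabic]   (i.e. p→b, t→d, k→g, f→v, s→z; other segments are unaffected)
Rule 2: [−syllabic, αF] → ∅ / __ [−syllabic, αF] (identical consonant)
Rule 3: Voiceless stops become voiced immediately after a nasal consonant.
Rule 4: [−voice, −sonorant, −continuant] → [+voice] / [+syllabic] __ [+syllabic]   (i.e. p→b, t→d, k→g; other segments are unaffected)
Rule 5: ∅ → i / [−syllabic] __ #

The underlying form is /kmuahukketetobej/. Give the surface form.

Rule 1 (intervocalic voicing): /t/ is a voiceless obstruent between vowels /e/ and /e/, so it voices to [d]. /t/ is a voiceless obstruent between vowels /e/ and /o/, so it voices to [d]. /kmuahukketetobej/ → kmuahukkededobej.
Rule 2 (degemination): /kk/ is a geminate; the first /k/ deletes. /kmuahukkededobej/ → kmuahukededobej.
Rule 3 (post-nasal voicing): no segment meets the environment; /kmuahukededobej/ is unchanged.
Rule 4 (intervocalic voicing): /k/ is a voiceless stop between vowels /u/ and /e/, so it voices to [g]. /kmuahukededobej/ → kmuahugededobej.
Rule 5 (final i-epenthesis): the form ends in the consonant /j/, so [i] is inserted word-finally. /kmuahugededobej/ → kmuahugededobeji.

kmuahugededobeji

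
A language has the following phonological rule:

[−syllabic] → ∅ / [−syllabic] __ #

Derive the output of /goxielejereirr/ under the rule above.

goxielejereir

/r/ is the second consonant of a word-final cluster /rr/, so it deletes.
The other instances of /g/, /x/, /l/, /j/, /r/ do not occur in the required environment and remain unchanged.
Surface form: [goxielejereir].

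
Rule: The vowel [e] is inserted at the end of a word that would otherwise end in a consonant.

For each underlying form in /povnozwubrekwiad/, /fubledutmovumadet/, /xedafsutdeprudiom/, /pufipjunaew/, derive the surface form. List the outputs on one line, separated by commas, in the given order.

povnozwubrekwiade, fubledutmovumadete, xedafsutdeprudiome, pufipjunaewe

/povnozwubrekwiad/: the form ends in the consonant /d/, so [e] is inserted word-finally. → [povnozwubrekwiade].
/fubledutmovumadet/: the form ends in the consonant /t/, so [e] is inserted word-finally. → [fubledutmovumadete].
/xedafsutdeprudiom/: the form ends in the consonant /m/, so [e] is inserted word-finally. → [xedafsutdeprudiome].
/pufipjunaew/: the form ends in the consonant /w/, so [e] is inserted word-finally. → [pufipjunaewe].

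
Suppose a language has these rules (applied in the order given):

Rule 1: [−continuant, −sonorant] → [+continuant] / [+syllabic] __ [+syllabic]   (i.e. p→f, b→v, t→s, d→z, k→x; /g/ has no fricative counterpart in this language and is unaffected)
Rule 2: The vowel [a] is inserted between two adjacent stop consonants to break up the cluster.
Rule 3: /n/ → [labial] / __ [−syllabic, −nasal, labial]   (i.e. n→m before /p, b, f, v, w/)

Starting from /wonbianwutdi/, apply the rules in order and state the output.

wombiamwutadi

Rule 1 (intervocalic spirantization): no segment meets the environment; /wonbianwutdi/ is unchanged.
Rule 2 (stop-cluster a-epenthesis): /t/ and /d/ form a stop–stop cluster, so [a] is inserted between them. /wonbianwutdi/ → wonbianwutadi.
Rule 3 (nasal place assimilation): /n/ precedes the labial consonant /b/, so it assimilates in place to [m]. /n/ precedes the labial consonant /w/, so it assimilates in place to [m]. /wonbianwutadi/ → wombiamwutadi.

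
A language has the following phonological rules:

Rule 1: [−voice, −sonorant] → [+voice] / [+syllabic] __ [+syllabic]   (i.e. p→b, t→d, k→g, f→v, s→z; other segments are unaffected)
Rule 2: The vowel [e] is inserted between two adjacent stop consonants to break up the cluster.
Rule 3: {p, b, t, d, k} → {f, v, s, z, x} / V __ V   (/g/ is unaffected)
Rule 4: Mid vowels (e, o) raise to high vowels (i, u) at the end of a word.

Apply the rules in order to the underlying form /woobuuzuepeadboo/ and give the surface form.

woovuuzueveazevou

Rule 1 (intervocalic voicing): /p/ is a voiceless obstruent between vowels /e/ and /e/, so it voices to [b]. /woobuuzuepeadboo/ → woobuuzuebeadboo.
Rule 2 (stop-cluster e-epenthesis): /d/ and /b/ form a stop–stop cluster, so [e] is inserted between them. /woobuuzuebeadboo/ → woobuuzuebeadeboo.
Rule 3 (intervocalic spirantization): /b/ is a stop between vowels /o/ and /u/, so it spirantizes to the fricative [v]. /b/ is a stop between vowels /e/ and /e/, so it spirantizes to the fricative [v]. /d/ is a stop between vowels /a/ and /e/, so it spirantizes to the fricative [z]. /b/ is a stop between vowels /e/ and /o/, so it spirantizes to the fricative [v]. /woobuuzuebeadeboo/ → woovuuzueveazevoo.
Rule 4 (final vowel raising): /o/ is a mid vowel in word-final position, so it raises to [u]. /woovuuzueveazevoo/ → woovuuzueveazevou.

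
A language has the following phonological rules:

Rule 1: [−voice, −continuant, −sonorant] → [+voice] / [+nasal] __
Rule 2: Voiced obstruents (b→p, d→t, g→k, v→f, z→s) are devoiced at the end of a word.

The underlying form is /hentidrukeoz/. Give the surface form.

Rule 1 (post-nasal voicing): /t/ is a voiceless stop immediately after the nasal /n/, so it voices to [d]. /hentidrukeoz/ → hendidrukeoz.
Rule 2 (final devoicing): /z/ is a voiced obstruent in word-final position, so it devoices to [s]. /hendidrukeoz/ → hendidrukeos.

hendidrukeos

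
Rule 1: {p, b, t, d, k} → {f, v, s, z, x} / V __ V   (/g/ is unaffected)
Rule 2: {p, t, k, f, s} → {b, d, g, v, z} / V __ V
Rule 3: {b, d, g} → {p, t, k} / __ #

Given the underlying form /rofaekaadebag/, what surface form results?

Rule 1 (intervocalic spirantization): /k/ is a stop between vowels /e/ and /a/, so it spirantizes to the fricative [x]. /d/ is a stop between vowels /a/ and /e/, so it spirantizes to the fricative [z]. /b/ is a stop between vowels /e/ and /a/, so it spirantizes to the fricative [v]. /rofaekaadebag/ → rofaexaazevag.
Rule 2 (intervocalic voicing): /f/ is a voiceless obstruent between vowels /o/ and /a/, so it voices to [v]. /rofaexaazevag/ → rovaexaazevag.
Rule 3 (final devoicing): /g/ is a voiced stop in word-final position, so it devoices to [k]. /rovaexaazevag/ → rovaexaazevak.

rovaexaazevak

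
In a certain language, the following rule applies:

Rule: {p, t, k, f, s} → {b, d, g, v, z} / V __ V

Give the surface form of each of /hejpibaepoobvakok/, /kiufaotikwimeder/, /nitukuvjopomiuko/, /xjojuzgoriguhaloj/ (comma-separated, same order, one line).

hejpibaeboobvagok, kiuvaodikwimeder, niduguvjobomiugo, xjojuzgoriguhaloj

/hejpibaepoobvakok/: /p/ is a voiceless obstruent between vowels /e/ and /o/, so it voices to [b]. /k/ is a voiceless obstruent between vowels /a/ and /o/, so it voices to [g]. → [hejpibaeboobvagok].
/kiufaotikwimeder/: /f/ is a voiceless obstruent between vowels /u/ and /a/, so it voices to [v]. /t/ is a voiceless obstruent between vowels /o/ and /i/, so it voices to [d]. → [kiuvaodikwimeder].
/nitukuvjopomiuko/: /t/ is a voiceless obstruent between vowels /i/ and /u/, so it voices to [d]. /k/ is a voiceless obstruent between vowels /u/ and /u/, so it voices to [g]. /p/ is a voiceless obstruent between vowels /o/ and /o/, so it voices to [b]. /k/ is a voiceless obstruent between vowels /u/ and /o/, so it voices to [g]. → [niduguvjobomiugo].
/xjojuzgoriguhaloj/: the rule's environment is not met; surfaces unchanged as [xjojuzgoriguhaloj].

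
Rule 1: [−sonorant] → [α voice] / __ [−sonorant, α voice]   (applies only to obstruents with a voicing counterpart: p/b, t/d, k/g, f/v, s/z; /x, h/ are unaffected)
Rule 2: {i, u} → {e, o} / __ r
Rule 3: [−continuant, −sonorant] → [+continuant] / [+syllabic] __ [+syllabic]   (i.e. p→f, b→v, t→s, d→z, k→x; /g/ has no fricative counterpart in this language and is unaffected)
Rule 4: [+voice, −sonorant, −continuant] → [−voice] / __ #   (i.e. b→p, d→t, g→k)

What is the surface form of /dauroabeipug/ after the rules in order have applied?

Rule 1 (regressive voicing assimilation): no segment meets the environment; /dauroabeipug/ is unchanged.
Rule 2 (pre-rhotic lowering): /u/ is a high vowel immediately before /r/, so it lowers to [o]. /dauroabeipug/ → daoroabeipug.
Rule 3 (intervocalic spirantization): /b/ is a stop between vowels /a/ and /e/, so it spirantizes to the fricative [v]. /p/ is a stop between vowels /i/ and /u/, so it spirantizes to the fricative [f]. /daoroabeipug/ → daoroaveifug.
Rule 4 (final devoicing): /g/ is a voiced stop in word-final position, so it devoices to [k]. /daoroaveifug/ → daoroaveifuk.

daoroaveifuk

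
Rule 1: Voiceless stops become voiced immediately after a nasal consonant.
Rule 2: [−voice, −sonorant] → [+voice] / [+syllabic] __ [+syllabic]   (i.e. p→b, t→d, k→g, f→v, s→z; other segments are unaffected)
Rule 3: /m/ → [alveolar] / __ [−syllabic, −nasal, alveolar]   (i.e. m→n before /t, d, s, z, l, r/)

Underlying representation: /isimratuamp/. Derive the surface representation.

Rule 1 (post-nasal voicing): /p/ is a voiceless stop immediately after the nasal /m/, so it voices to [b]. /isimratuamp/ → isimratuamb.
Rule 2 (intervocalic voicing): /s/ is a voiceless obstruent between vowels /i/ and /i/, so it voices to [z]. /t/ is a voiceless obstruent between vowels /a/ and /u/, so it voices to [d]. /isimratuamb/ → izimraduamb.
Rule 3 (nasal place assimilation): /m/ precedes the alveolar consonant /r/, so it assimilates in place to [n]. /izimraduamb/ → izinraduamb.

izinraduamb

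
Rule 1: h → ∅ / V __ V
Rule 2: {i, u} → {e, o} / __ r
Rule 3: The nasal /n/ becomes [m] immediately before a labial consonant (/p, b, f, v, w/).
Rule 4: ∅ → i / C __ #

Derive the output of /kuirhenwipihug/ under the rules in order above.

Rule 1 (intervocalic h-deletion): /h/ occurs between vowels /i/ and /u/, so it deletes. /kuirhenwipihug/ → kuirhenwipiug.
Rule 2 (pre-rhotic lowering): /i/ is a high vowel immediately before /r/, so it lowers to [e]. /kuirhenwipiug/ → kuerhenwipiug.
Rule 3 (nasal place assimilation): /n/ precedes the labial consonant /w/, so it assimilates in place to [m]. /kuerhenwipiug/ → kuerhemwipiug.
Rule 4 (final i-epenthesis): the form ends in the consonant /g/, so [i] is inserted word-finally. /kuerhemwipiug/ → kuerhemwipiugi.

kuerhemwipiugi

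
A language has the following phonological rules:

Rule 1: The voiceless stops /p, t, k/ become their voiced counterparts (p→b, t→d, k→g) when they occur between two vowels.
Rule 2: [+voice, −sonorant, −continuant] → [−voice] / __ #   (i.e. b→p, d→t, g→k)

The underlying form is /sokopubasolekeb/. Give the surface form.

Rule 1 (intervocalic voicing): /k/ is a voiceless stop between vowels /o/ and /o/, so it voices to [g]. /p/ is a voiceless stop between vowels /o/ and /u/, so it voices to [b]. /k/ is a voiceless stop between vowels /e/ and /e/, so it voices to [g]. /sokopubasolekeb/ → sogobubasolegeb.
Rule 2 (final devoicing): /b/ is a voiced stop in word-final position, so it devoices to [p]. /sogobubasolegeb/ → sogobubasolegep.

sogobubasolegep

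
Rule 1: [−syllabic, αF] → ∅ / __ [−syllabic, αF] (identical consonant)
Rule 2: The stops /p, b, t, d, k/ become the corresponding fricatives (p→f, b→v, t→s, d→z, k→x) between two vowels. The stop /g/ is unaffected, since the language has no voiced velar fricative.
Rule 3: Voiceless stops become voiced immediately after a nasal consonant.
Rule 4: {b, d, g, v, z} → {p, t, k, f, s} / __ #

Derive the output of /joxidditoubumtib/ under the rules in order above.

joxizisouvumdip

Rule 1 (degemination): /dd/ is a geminate; the first /d/ deletes. /joxidditoubumtib/ → joxiditoubumtib.
Rule 2 (intervocalic spirantization): /d/ is a stop between vowels /i/ and /i/, so it spirantizes to the fricative [z]. /t/ is a stop between vowels /i/ and /o/, so it spirantizes to the fricative [s]. /b/ is a stop between vowels /u/ and /u/, so it spirantizes to the fricative [v]. /joxiditoubumtib/ → joxizisouvumtib.
Rule 3 (post-nasal voicing): /t/ is a voiceless stop immediately after the nasal /m/, so it voices to [d]. /joxizisouvumtib/ → joxizisouvumdib.
Rule 4 (final devoicing): /b/ is a voiced obstruent in word-final position, so it devoices to [p]. /joxizisouvumdib/ → joxizisouvumdip.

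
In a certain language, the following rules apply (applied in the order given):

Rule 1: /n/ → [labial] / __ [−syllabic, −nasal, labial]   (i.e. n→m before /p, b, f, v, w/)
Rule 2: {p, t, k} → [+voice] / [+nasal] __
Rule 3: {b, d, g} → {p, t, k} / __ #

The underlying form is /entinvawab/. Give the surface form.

Rule 1 (nasal place assimilation): /n/ precedes the labial consonant /v/, so it assimilates in place to [m]. /entinvawab/ → entimvawab.
Rule 2 (post-nasal voicing): /t/ is a voiceless stop immediately after the nasal /n/, so it voices to [d]. /entimvawab/ → endimvawab.
Rule 3 (final devoicing): /b/ is a voiced stop in word-final position, so it devoices to [p]. /endimvawab/ → endimvawap.

endimvawap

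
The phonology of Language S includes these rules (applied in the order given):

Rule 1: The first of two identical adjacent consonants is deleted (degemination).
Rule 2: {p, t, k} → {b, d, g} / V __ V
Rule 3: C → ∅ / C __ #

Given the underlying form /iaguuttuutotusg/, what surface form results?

Rule 1 (degemination): /tt/ is a geminate; the first /t/ deletes. /iaguuttuutotusg/ → iaguutuutotusg.
Rule 2 (intervocalic voicing): /t/ is a voiceless stop between vowels /u/ and /u/, so it voices to [d]. /t/ is a voiceless stop between vowels /u/ and /o/, so it voices to [d]. /t/ is a voiceless stop between vowels /o/ and /u/, so it voices to [d]. /iaguutuutotusg/ → iaguuduudodusg.
Rule 3 (final cluster simplification): /g/ is the second consonant of a word-final cluster /sg/, so it deletes. /iaguuduudodusg/ → iaguuduudodus.

iaguuduudodus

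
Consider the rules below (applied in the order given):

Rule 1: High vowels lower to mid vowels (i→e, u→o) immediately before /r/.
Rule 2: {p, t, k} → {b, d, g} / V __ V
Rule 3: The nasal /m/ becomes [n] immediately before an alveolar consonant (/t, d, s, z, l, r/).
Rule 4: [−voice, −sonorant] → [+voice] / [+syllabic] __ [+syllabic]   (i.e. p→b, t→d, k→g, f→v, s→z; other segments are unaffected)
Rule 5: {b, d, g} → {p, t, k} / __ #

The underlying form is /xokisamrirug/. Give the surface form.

Rule 1 (pre-rhotic lowering): /i/ is a high vowel immediately before /r/, so it lowers to [e]. /xokisamrirug/ → xokisamrerug.
Rule 2 (intervocalic voicing): /k/ is a voiceless stop between vowels /o/ and /i/, so it voices to [g]. /xokisamrerug/ → xogisamrerug.
Rule 3 (nasal place assimilation): /m/ precedes the alveolar consonant /r/, so it assimilates in place to [n]. /xogisamrerug/ → xogisanrerug.
Rule 4 (intervocalic voicing): /s/ is a voiceless obstruent between vowels /i/ and /a/, so it voices to [z]. /xogisanrerug/ → xogizanrerug.
Rule 5 (final devoicing): /g/ is a voiced stop in word-final position, so it devoices to [k]. /xogizanrerug/ → xogizanreruk.

xogizanreruk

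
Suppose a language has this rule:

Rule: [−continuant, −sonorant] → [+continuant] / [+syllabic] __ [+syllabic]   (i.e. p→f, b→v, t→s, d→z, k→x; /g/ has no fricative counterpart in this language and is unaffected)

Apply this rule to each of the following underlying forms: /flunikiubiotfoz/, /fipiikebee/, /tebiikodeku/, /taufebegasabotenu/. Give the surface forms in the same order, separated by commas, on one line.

flunixiuviotfoz, fifiixevee, teviixozexu, taufevegasavosenu

/flunikiubiotfoz/: /k/ is a stop between vowels /i/ and /i/, so it spirantizes to the fricative [x]. /b/ is a stop between vowels /u/ and /i/, so it spirantizes to the fricative [v]. → [flunixiuviotfoz].
/fipiikebee/: /p/ is a stop between vowels /i/ and /i/, so it spirantizes to the fricative [f]. /k/ is a stop between vowels /i/ and /e/, so it spirantizes to the fricative [x]. /b/ is a stop between vowels /e/ and /e/, so it spirantizes to the fricative [v]. → [fifiixevee].
/tebiikodeku/: /b/ is a stop between vowels /e/ and /i/, so it spirantizes to the fricative [v]. /k/ is a stop between vowels /i/ and /o/, so it spirantizes to the fricative [x]. /d/ is a stop between vowels /o/ and /e/, so it spirantizes to the fricative [z]. /k/ is a stop between vowels /e/ and /u/, so it spirantizes to the fricative [x]. → [teviixozexu].
/taufebegasabotenu/: /b/ is a stop between vowels /e/ and /e/, so it spirantizes to the fricative [v]. /b/ is a stop between vowels /a/ and /o/, so it spirantizes to the fricative [v]. /t/ is a stop between vowels /o/ and /e/, so it spirantizes to the fricative [s]. → [taufevegasavosenu].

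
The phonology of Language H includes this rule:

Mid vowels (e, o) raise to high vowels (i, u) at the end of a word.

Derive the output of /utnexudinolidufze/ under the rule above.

Scanning /utnexudinolidufze/: /e/ at position 4 is not in the conditioning environment; /o/ at position 10 is not in the conditioning environment; /e/ is a mid vowel in word-final position, so it raises to [i].
Result: [utnexudinolidufzi].

utnexudinolidufzi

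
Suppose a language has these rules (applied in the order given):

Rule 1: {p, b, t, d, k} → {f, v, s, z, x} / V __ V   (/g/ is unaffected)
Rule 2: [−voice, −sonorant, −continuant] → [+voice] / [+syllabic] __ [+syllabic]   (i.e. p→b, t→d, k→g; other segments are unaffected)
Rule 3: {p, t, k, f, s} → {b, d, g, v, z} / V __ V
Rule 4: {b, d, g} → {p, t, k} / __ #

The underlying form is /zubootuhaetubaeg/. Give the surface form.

zuvoozuhaezuvaek

Rule 1 (intervocalic spirantization): /b/ is a stop between vowels /u/ and /o/, so it spirantizes to the fricative [v]. /t/ is a stop between vowels /o/ and /u/, so it spirantizes to the fricative [s]. /t/ is a stop between vowels /e/ and /u/, so it spirantizes to the fricative [s]. /b/ is a stop between vowels /u/ and /a/, so it spirantizes to the fricative [v]. /zubootuhaetubaeg/ → zuvoosuhaesuvaeg.
Rule 2 (intervocalic voicing): no segment meets the environment; /zuvoosuhaesuvaeg/ is unchanged.
Rule 3 (intervocalic voicing): /s/ is a voiceless obstruent between vowels /o/ and /u/, so it voices to [z]. /s/ is a voiceless obstruent between vowels /e/ and /u/, so it voices to [z]. /zuvoosuhaesuvaeg/ → zuvoozuhaezuvaeg.
Rule 4 (final devoicing): /g/ is a voiced stop in word-final position, so it devoices to [k]. /zuvoozuhaezuvaeg/ → zuvoozuhaezuvaek.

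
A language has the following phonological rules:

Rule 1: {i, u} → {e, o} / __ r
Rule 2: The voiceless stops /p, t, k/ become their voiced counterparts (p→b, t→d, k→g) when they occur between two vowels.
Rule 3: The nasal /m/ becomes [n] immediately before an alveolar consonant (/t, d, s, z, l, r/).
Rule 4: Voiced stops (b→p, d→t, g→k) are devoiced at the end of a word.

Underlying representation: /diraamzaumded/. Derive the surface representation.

deraanzaundet

Rule 1 (pre-rhotic lowering): /i/ is a high vowel immediately before /r/, so it lowers to [e]. /diraamzaumded/ → deraamzaumded.
Rule 2 (intervocalic voicing): no segment meets the environment; /deraamzaumded/ is unchanged.
Rule 3 (nasal place assimilation): /m/ precedes the alveolar consonant /z/, so it assimilates in place to [n]. /m/ precedes the alveolar consonant /d/, so it assimilates in place to [n]. /deraamzaumded/ → deraanzaunded.
Rule 4 (final devoicing): /d/ is a voiced stop in word-final position, so it devoices to [t]. /deraanzaunded/ → deraanzaundet.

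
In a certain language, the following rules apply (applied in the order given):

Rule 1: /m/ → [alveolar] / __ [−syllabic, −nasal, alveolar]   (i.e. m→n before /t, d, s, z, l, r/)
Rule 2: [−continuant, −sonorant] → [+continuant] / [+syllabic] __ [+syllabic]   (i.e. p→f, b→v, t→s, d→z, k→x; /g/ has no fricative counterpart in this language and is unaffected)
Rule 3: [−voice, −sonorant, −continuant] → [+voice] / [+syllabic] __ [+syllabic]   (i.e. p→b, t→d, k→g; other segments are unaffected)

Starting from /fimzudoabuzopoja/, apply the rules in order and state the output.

finzuzoavuzofoja

Rule 1 (nasal place assimilation): /m/ precedes the alveolar consonant /z/, so it assimilates in place to [n]. /fimzudoabuzopoja/ → finzudoabuzopoja.
Rule 2 (intervocalic spirantization): /d/ is a stop between vowels /u/ and /o/, so it spirantizes to the fricative [z]. /b/ is a stop between vowels /a/ and /u/, so it spirantizes to the fricative [v]. /p/ is a stop between vowels /o/ and /o/, so it spirantizes to the fricative [f]. /finzudoabuzopoja/ → finzuzoavuzofoja.
Rule 3 (intervocalic voicing): no segment meets the environment; /finzuzoavuzofoja/ is unchanged.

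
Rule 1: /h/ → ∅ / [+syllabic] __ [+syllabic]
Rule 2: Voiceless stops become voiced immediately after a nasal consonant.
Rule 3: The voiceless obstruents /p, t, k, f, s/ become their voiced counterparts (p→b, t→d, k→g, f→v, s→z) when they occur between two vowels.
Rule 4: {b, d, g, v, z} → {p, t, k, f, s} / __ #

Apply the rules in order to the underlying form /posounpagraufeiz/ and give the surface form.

pozounbagrauveis

Rule 1 (intervocalic h-deletion): no segment meets the environment; /posounpagraufeiz/ is unchanged.
Rule 2 (post-nasal voicing): /p/ is a voiceless stop immediately after the nasal /n/, so it voices to [b]. /posounpagraufeiz/ → posounbagraufeiz.
Rule 3 (intervocalic voicing): /s/ is a voiceless obstruent between vowels /o/ and /o/, so it voices to [z]. /f/ is a voiceless obstruent between vowels /u/ and /e/, so it voices to [v]. /posounbagraufeiz/ → pozounbagrauveiz.
Rule 4 (final devoicing): /z/ is a voiced obstruent in word-final position, so it devoices to [s]. /pozounbagrauveiz/ → pozounbagrauveis.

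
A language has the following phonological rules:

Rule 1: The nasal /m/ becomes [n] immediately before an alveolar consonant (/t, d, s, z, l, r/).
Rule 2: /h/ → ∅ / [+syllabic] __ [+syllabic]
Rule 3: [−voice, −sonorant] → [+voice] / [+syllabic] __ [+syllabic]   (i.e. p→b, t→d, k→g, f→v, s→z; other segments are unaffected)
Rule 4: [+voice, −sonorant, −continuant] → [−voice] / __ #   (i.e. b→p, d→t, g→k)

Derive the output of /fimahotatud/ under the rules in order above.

Rule 1 (nasal place assimilation): no segment meets the environment; /fimahotatud/ is unchanged.
Rule 2 (intervocalic h-deletion): /h/ occurs between vowels /a/ and /o/, so it deletes. /fimahotatud/ → fimaotatud.
Rule 3 (intervocalic voicing): /t/ is a voiceless obstruent between vowels /o/ and /a/, so it voices to [d]. /t/ is a voiceless obstruent between vowels /a/ and /u/, so it voices to [d]. /fimaotatud/ → fimaodadud.
Rule 4 (final devoicing): /d/ is a voiced stop in word-final position, so it devoices to [t]. /fimaodadud/ → fimaodadut.

fimaodadut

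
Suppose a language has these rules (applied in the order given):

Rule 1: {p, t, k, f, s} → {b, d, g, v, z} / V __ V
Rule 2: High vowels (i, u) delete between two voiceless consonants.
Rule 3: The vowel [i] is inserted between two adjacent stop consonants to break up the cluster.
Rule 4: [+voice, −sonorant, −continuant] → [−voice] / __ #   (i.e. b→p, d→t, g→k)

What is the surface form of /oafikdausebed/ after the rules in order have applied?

Rule 1 (intervocalic voicing): /f/ is a voiceless obstruent between vowels /a/ and /i/, so it voices to [v]. /s/ is a voiceless obstruent between vowels /u/ and /e/, so it voices to [z]. /oafikdausebed/ → oavikdauzebed.
Rule 2 (high vowel syncope): no segment meets the environment; /oavikdauzebed/ is unchanged.
Rule 3 (stop-cluster i-epenthesis): /k/ and /d/ form a stop–stop cluster, so [i] is inserted between them. /oavikdauzebed/ → oavikidauzebed.
Rule 4 (final devoicing): /d/ is a voiced stop in word-final position, so it devoices to [t]. /oavikidauzebed/ → oavikidauzebet.

oavikidauzebet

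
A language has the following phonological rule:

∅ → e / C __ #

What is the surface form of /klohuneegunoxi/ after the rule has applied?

klohuneegunoxi

No segment of /klohuneegunoxi/ meets the structural description of the rule, so the form surfaces unchanged.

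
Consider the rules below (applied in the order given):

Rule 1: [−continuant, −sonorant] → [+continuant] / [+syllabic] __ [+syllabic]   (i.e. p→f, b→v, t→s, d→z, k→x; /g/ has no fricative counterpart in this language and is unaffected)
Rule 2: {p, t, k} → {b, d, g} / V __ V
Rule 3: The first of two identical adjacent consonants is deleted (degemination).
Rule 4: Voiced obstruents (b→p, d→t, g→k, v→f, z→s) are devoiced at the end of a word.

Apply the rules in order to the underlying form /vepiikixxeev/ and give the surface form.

Rule 1 (intervocalic spirantization): /p/ is a stop between vowels /e/ and /i/, so it spirantizes to the fricative [f]. /k/ is a stop between vowels /i/ and /i/, so it spirantizes to the fricative [x]. /vepiikixxeev/ → vefiixixxeev.
Rule 2 (intervocalic voicing): no segment meets the environment; /vefiixixxeev/ is unchanged.
Rule 3 (degemination): /xx/ is a geminate; the first /x/ deletes. /vefiixixxeev/ → vefiixixeev.
Rule 4 (final devoicing): /v/ is a voiced obstruent in word-final position, so it devoices to [f]. /vefiixixeev/ → vefiixixeef.

vefiixixeef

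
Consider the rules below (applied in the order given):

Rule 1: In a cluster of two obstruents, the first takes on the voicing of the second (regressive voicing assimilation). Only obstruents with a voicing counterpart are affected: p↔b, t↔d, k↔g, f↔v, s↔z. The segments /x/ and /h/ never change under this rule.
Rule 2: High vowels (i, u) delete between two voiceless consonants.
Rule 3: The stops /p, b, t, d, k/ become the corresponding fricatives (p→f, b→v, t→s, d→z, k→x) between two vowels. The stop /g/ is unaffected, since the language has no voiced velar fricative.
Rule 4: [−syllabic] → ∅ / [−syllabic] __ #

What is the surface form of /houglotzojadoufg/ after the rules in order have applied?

houglodzojazouv

Rule 1 (regressive voicing assimilation): /t/ precedes the voiced obstruent /z/, so it voices to [d] by assimilation. /f/ precedes the voiced obstruent /g/, so it voices to [v] by assimilation. /houglotzojadoufg/ → houglodzojadouvg.
Rule 2 (high vowel syncope): no segment meets the environment; /houglodzojadouvg/ is unchanged.
Rule 3 (intervocalic spirantization): /d/ is a stop between vowels /a/ and /o/, so it spirantizes to the fricative [z]. /houglodzojadouvg/ → houglodzojazouvg.
Rule 4 (final cluster simplification): /g/ is the second consonant of a word-final cluster /vg/, so it deletes. /houglodzojazouvg/ → houglodzojazouv.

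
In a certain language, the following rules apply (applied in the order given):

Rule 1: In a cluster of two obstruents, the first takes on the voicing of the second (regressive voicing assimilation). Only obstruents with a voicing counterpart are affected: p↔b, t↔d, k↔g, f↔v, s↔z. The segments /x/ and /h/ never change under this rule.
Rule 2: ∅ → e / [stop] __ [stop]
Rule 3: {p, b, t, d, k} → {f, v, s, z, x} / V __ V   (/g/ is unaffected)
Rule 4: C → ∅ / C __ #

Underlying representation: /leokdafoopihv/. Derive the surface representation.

Rule 1 (regressive voicing assimilation): /k/ precedes the voiced obstruent /d/, so it voices to [g] by assimilation. /leokdafoopihv/ → leogdafoopihv.
Rule 2 (stop-cluster e-epenthesis): /g/ and /d/ form a stop–stop cluster, so [e] is inserted between them. /leogdafoopihv/ → leogedafoopihv.
Rule 3 (intervocalic spirantization): /d/ is a stop between vowels /e/ and /a/, so it spirantizes to the fricative [z]. /p/ is a stop between vowels /o/ and /i/, so it spirantizes to the fricative [f]. /leogedafoopihv/ → leogezafoofihv.
Rule 4 (final cluster simplification): /v/ is the second consonant of a word-final cluster /hv/, so it deletes. /leogezafoofihv/ → leogezafoofih.

leogezafoofih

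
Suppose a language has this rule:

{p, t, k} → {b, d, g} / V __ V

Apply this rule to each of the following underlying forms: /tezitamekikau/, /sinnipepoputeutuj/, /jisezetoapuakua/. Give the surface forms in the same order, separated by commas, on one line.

/tezitamekikau/: /t/ is a voiceless stop between vowels /i/ and /a/, so it voices to [d]. /k/ is a voiceless stop between vowels /e/ and /i/, so it voices to [g]. /k/ is a voiceless stop between vowels /i/ and /a/, so it voices to [g]. → [tezidamegigau].
/sinnipepoputeutuj/: /p/ is a voiceless stop between vowels /i/ and /e/, so it voices to [b]. /p/ is a voiceless stop between vowels /e/ and /o/, so it voices to [b]. /p/ is a voiceless stop between vowels /o/ and /u/, so it voices to [b]. /t/ is a voiceless stop between vowels /u/ and /e/, so it voices to [d]. /t/ is a voiceless stop between vowels /u/ and /u/, so it voices to [d]. → [sinnibebobudeuduj].
/jisezetoapuakua/: /t/ is a voiceless stop between vowels /e/ and /o/, so it voices to [d]. /p/ is a voiceless stop between vowels /a/ and /u/, so it voices to [b]. /k/ is a voiceless stop between vowels /a/ and /u/, so it voices to [g]. → [jisezedoabuagua].

tezidamegigau, sinnibebobudeuduj, jisezedoabuagua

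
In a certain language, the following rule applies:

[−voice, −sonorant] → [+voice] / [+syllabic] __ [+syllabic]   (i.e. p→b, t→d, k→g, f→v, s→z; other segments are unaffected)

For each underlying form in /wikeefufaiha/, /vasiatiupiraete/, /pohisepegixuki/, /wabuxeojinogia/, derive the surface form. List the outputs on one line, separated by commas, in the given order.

/wikeefufaiha/: /k/ is a voiceless obstruent between vowels /i/ and /e/, so it voices to [g]. /f/ is a voiceless obstruent between vowels /e/ and /u/, so it voices to [v]. /f/ is a voiceless obstruent between vowels /u/ and /a/, so it voices to [v]. → [wigeevuvaiha].
/vasiatiupiraete/: /s/ is a voiceless obstruent between vowels /a/ and /i/, so it voices to [z]. /t/ is a voiceless obstruent between vowels /a/ and /i/, so it voices to [d]. /p/ is a voiceless obstruent between vowels /u/ and /i/, so it voices to [b]. /t/ is a voiceless obstruent between vowels /e/ and /e/, so it voices to [d]. → [vaziadiubiraede].
/pohisepegixuki/: /s/ is a voiceless obstruent between vowels /i/ and /e/, so it voices to [z]. /p/ is a voiceless obstruent between vowels /e/ and /e/, so it voices to [b]. /k/ is a voiceless obstruent between vowels /u/ and /i/, so it voices to [g]. → [pohizebegixugi].
/wabuxeojinogia/: the rule's environment is not met; surfaces unchanged as [wabuxeojinogia].

wigeevuvaiha, vaziadiubiraede, pohizebegixugi, wabuxeojinogia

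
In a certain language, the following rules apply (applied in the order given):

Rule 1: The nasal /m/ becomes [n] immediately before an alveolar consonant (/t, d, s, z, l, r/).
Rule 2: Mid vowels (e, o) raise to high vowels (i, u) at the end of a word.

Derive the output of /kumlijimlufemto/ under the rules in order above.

Rule 1 (nasal place assimilation): /m/ precedes the alveolar consonant /l/, so it assimilates in place to [n]. /m/ precedes the alveolar consonant /l/, so it assimilates in place to [n]. /m/ precedes the alveolar consonant /t/, so it assimilates in place to [n]. /kumlijimlufemto/ → kunlijinlufento.
Rule 2 (final vowel raising): /o/ is a mid vowel in word-final position, so it raises to [u]. /kunlijinlufento/ → kunlijinlufentu.

kunlijinlufentu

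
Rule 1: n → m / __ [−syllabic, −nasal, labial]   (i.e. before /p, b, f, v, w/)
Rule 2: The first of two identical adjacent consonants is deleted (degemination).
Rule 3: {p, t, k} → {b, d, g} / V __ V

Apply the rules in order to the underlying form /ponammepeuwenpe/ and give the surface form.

ponamebeuwempe

Rule 1 (nasal place assimilation): /n/ precedes the labial consonant /p/, so it assimilates in place to [m]. /ponammepeuwenpe/ → ponammepeuwempe.
Rule 2 (degemination): /mm/ is a geminate; the first /m/ deletes. /ponammepeuwempe/ → ponamepeuwempe.
Rule 3 (intervocalic voicing): /p/ is a voiceless stop between vowels /e/ and /e/, so it voices to [b]. /ponamepeuwempe/ → ponamebeuwempe.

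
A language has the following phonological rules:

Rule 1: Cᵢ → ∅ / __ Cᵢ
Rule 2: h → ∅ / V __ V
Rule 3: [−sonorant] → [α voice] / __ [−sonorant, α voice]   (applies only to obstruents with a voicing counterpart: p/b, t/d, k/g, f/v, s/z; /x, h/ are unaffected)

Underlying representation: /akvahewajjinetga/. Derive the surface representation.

agvaewajinedga

Rule 1 (degemination): /jj/ is a geminate; the first /j/ deletes. /akvahewajjinetga/ → akvahewajinetga.
Rule 2 (intervocalic h-deletion): /h/ occurs between vowels /a/ and /e/, so it deletes. /akvahewajinetga/ → akvaewajinetga.
Rule 3 (regressive voicing assimilation): /k/ precedes the voiced obstruent /v/, so it voices to [g] by assimilation. /t/ precedes the voiced obstruent /g/, so it voices to [d] by assimilation. /akvaewajinetga/ → agvaewajinedga.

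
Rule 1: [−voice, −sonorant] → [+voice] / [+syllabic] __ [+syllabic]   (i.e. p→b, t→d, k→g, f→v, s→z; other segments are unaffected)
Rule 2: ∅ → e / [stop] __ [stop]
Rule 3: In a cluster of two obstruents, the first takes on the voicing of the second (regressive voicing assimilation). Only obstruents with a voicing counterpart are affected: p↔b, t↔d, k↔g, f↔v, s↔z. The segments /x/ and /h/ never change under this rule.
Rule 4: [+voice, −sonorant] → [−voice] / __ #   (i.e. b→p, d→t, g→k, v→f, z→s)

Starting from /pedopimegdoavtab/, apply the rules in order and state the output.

pedobimegedoaftap

Rule 1 (intervocalic voicing): /p/ is a voiceless obstruent between vowels /o/ and /i/, so it voices to [b]. /pedopimegdoavtab/ → pedobimegdoavtab.
Rule 2 (stop-cluster e-epenthesis): /g/ and /d/ form a stop–stop cluster, so [e] is inserted between them. /pedobimegdoavtab/ → pedobimegedoavtab.
Rule 3 (regressive voicing assimilation): /v/ precedes the voiceless obstruent /t/, so it devoices to [f] by assimilation. /pedobimegedoavtab/ → pedobimegedoaftab.
Rule 4 (final devoicing): /b/ is a voiced obstruent in word-final position, so it devoices to [p]. /pedobimegedoaftab/ → pedobimegedoaftap.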